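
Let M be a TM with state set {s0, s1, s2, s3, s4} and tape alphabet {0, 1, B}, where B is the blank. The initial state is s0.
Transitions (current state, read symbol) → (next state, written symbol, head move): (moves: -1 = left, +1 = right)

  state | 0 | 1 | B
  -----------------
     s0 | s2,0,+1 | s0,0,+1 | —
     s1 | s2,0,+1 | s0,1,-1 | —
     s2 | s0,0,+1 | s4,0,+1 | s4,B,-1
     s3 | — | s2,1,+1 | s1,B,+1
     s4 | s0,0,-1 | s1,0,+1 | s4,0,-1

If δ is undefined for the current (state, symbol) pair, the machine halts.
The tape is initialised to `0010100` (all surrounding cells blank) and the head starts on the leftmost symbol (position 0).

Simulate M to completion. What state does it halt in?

state=s0 head=0 tape=[0]010100B   (s0,0)→(s2,0,+1)
state=s2 head=1 tape=0[0]10100B   (s2,0)→(s0,0,+1)
state=s0 head=2 tape=00[1]0100B   (s0,1)→(s0,0,+1)
state=s0 head=3 tape=000[0]100B   (s0,0)→(s2,0,+1)
state=s2 head=4 tape=0000[1]00B   (s2,1)→(s4,0,+1)
state=s4 head=5 tape=00000[0]0B   (s4,0)→(s0,0,-1)
state=s0 head=4 tape=0000[0]00B   (s0,0)→(s2,0,+1)
state=s2 head=5 tape=00000[0]0B   (s2,0)→(s0,0,+1)
state=s0 head=6 tape=000000[0]B   (s0,0)→(s2,0,+1)
state=s2 head=7 tape=0000000[B]   (s2,B)→(s4,B,-1)
state=s4 head=6 tape=000000[0]B   (s4,0)→(s0,0,-1)
state=s0 head=5 tape=00000[0]0B   (s0,0)→(s2,0,+1)
state=s2 head=6 tape=000000[0]B   (s2,0)→(s0,0,+1)
state=s0 head=7 tape=0000000[B]
No transition is defined for (s0, B); M halts in state s0.

s0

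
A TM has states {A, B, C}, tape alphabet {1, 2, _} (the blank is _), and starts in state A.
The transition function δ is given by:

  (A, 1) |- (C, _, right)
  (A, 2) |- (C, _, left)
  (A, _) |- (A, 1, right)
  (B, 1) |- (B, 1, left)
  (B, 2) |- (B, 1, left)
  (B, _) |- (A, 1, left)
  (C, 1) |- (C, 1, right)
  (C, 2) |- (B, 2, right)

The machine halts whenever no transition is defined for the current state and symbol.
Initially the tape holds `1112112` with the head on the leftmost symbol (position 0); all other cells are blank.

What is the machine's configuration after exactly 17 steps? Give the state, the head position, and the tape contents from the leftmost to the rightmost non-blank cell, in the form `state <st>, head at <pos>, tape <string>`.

state=A head=0 tape=_[1]112112_   (A,1)→(C,_,right)
state=C head=1 tape=__[1]12112_   (C,1)→(C,1,right)
state=C head=2 tape=__1[1]2112_   (C,1)→(C,1,right)
state=C head=3 tape=__11[2]112_   (C,2)→(B,2,right)
state=B head=4 tape=__112[1]12_   (B,1)→(B,1,left)
state=B head=3 tape=__11[2]112_   (B,2)→(B,1,left)
state=B head=2 tape=__1[1]1112_   (B,1)→(B,1,left)
state=B head=1 tape=__[1]11112_   (B,1)→(B,1,left)
state=B head=0 tape=_[_]111112_   (B,_)→(A,1,left)
state=A head=-1 tape=[_]1111112_   (A,_)→(A,1,right)
state=A head=0 tape=1[1]111112_   (A,1)→(C,_,right)
state=C head=1 tape=1_[1]11112_   (C,1)→(C,1,right)
state=C head=2 tape=1_1[1]1112_   (C,1)→(C,1,right)
state=C head=3 tape=1_11[1]112_   (C,1)→(C,1,right)
state=C head=4 tape=1_111[1]12_   (C,1)→(C,1,right)
state=C head=5 tape=1_1111[1]2_   (C,1)→(C,1,right)
state=C head=6 tape=1_11111[2]_   (C,2)→(B,2,right)
state=B head=7 tape=1_111112[_]
After 17 steps: state B, head at 7, tape 1_111112.

state B, head at 7, tape 1_111112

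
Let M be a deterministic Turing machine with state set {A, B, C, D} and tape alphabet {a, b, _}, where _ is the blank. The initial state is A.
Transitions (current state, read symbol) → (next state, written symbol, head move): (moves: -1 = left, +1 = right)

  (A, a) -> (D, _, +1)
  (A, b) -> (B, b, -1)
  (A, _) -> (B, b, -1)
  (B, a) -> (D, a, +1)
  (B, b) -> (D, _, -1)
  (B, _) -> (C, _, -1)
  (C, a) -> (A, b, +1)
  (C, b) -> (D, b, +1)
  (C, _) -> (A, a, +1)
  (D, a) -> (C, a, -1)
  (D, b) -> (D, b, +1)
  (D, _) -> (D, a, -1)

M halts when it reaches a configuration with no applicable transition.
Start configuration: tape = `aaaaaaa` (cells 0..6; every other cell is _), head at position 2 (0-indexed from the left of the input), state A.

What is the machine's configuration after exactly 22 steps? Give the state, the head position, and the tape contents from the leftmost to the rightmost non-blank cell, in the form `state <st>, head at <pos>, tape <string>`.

state C, head at 6, tape aaaaba_a

state=A head=2 tape=aa[a]aaaa_   (A,a)→(D,_,+1)
state=D head=3 tape=aa_[a]aaa_   (D,a)→(C,a,-1)
state=C head=2 tape=aa[_]aaaa_   (C,_)→(A,a,+1)
state=A head=3 tape=aaa[a]aaa_   (A,a)→(D,_,+1)
state=D head=4 tape=aaa_[a]aa_   (D,a)→(C,a,-1)
state=C head=3 tape=aaa[_]aaa_   (C,_)→(A,a,+1)
state=A head=4 tape=aaaa[a]aa_   (A,a)→(D,_,+1)
state=D head=5 tape=aaaa_[a]a_   (D,a)→(C,a,-1)
state=C head=4 tape=aaaa[_]aa_   (C,_)→(A,a,+1)
state=A head=5 tape=aaaaa[a]a_   (A,a)→(D,_,+1)
state=D head=6 tape=aaaaa_[a]_   (D,a)→(C,a,-1)
state=C head=5 tape=aaaaa[_]a_   (C,_)→(A,a,+1)
state=A head=6 tape=aaaaaa[a]_   (A,a)→(D,_,+1)
state=D head=7 tape=aaaaaa_[_]   (D,_)→(D,a,-1)
state=D head=6 tape=aaaaaa[_]a   (D,_)→(D,a,-1)
state=D head=5 tape=aaaaa[a]aa   (D,a)→(C,a,-1)
state=C head=4 tape=aaaa[a]aaa   (C,a)→(A,b,+1)
state=A head=5 tape=aaaab[a]aa   (A,a)→(D,_,+1)
state=D head=6 tape=aaaab_[a]a   (D,a)→(C,a,-1)
state=C head=5 tape=aaaab[_]aa   (C,_)→(A,a,+1)
state=A head=6 tape=aaaaba[a]a   (A,a)→(D,_,+1)
state=D head=7 tape=aaaaba_[a]   (D,a)→(C,a,-1)
state=C head=6 tape=aaaaba[_]a
After 22 steps: state C, head at 6, tape aaaaba_a.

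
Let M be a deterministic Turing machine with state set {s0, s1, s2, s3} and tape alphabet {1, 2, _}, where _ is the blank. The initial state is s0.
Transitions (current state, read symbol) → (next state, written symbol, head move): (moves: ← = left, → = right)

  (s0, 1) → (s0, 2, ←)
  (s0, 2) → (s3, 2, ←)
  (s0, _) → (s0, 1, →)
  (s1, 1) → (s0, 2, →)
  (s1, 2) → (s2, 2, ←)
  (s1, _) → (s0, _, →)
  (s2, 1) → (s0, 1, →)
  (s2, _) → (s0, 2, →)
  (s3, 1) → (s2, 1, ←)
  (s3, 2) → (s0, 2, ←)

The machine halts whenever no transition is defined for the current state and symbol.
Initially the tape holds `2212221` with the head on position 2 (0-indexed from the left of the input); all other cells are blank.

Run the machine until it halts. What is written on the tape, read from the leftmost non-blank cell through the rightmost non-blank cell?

222222221

state=s0 head=2 tape=___22[1]2221   (s0,1)→(s0,2,←)
state=s0 head=1 tape=___2[2]22221   (s0,2)→(s3,2,←)
state=s3 head=0 tape=___[2]222221   (s3,2)→(s0,2,←)
state=s0 head=-1 tape=__[_]2222221   (s0,_)→(s0,1,→)
state=s0 head=0 tape=__1[2]222221   (s0,2)→(s3,2,←)
state=s3 head=-1 tape=__[1]2222221   (s3,1)→(s2,1,←)
state=s2 head=-2 tape=_[_]12222221   (s2,_)→(s0,2,→)
state=s0 head=-1 tape=_2[1]2222221   (s0,1)→(s0,2,←)
state=s0 head=-2 tape=_[2]22222221   (s0,2)→(s3,2,←)
state=s3 head=-3 tape=[_]222222221
The non-blank tape span at halt is 222222221.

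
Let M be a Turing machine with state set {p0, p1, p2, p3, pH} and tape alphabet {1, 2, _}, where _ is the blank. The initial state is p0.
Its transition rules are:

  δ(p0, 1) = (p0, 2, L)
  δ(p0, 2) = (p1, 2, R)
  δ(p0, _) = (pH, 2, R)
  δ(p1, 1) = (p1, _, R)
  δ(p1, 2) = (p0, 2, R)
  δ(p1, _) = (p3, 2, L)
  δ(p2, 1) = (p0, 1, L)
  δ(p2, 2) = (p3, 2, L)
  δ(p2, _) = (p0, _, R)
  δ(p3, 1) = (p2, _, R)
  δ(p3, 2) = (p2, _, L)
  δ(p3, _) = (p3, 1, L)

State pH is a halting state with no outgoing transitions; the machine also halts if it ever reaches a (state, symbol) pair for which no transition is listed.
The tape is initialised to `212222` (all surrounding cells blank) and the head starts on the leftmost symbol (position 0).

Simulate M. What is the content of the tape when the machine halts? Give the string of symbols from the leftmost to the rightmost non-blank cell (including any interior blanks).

212_2_2

state=p0 head=0 tape=_[2]12222_   (p0,2)→(p1,2,R)
state=p1 head=1 tape=_2[1]2222_   (p1,1)→(p1,_,R)
state=p1 head=2 tape=_2_[2]222_   (p1,2)→(p0,2,R)
state=p0 head=3 tape=_2_2[2]22_   (p0,2)→(p1,2,R)
state=p1 head=4 tape=_2_22[2]2_   (p1,2)→(p0,2,R)
state=p0 head=5 tape=_2_222[2]_   (p0,2)→(p1,2,R)
state=p1 head=6 tape=_2_2222[_]   (p1,_)→(p3,2,L)
state=p3 head=5 tape=_2_222[2]2   (p3,2)→(p2,_,L)
state=p2 head=4 tape=_2_22[2]_2   (p2,2)→(p3,2,L)
state=p3 head=3 tape=_2_2[2]2_2   (p3,2)→(p2,_,L)
state=p2 head=2 tape=_2_[2]_2_2   (p2,2)→(p3,2,L)
state=p3 head=1 tape=_2[_]2_2_2   (p3,_)→(p3,1,L)
state=p3 head=0 tape=_[2]12_2_2   (p3,2)→(p2,_,L)
state=p2 head=-1 tape=[_]_12_2_2   (p2,_)→(p0,_,R)
state=p0 head=0 tape=_[_]12_2_2   (p0,_)→(pH,2,R)
state=pH head=1 tape=_2[1]2_2_2
The non-blank tape span at halt is 212_2_2.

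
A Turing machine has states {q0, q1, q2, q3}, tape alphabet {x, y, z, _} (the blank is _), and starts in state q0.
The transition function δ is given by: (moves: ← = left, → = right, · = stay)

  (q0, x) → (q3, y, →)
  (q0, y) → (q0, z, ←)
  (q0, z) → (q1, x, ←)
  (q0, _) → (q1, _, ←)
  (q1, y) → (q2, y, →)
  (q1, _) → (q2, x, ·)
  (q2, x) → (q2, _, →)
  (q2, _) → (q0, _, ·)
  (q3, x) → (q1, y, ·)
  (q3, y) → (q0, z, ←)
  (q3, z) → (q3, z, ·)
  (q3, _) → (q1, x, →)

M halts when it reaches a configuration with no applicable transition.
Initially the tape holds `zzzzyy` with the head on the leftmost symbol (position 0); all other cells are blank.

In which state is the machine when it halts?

q2

q0 | _[z]zzzyy   read z → write x, move ←, go to q1
q1 | [_]xzzzyy   read _ → write x, move ·, go to q2
q2 | [x]xzzzyy   read x → write _, move →, go to q2
q2 | _[x]zzzyy   read x → write _, move →, go to q2
q2 | __[z]zzyy
No transition is defined for (q2, z); M halts in state q2.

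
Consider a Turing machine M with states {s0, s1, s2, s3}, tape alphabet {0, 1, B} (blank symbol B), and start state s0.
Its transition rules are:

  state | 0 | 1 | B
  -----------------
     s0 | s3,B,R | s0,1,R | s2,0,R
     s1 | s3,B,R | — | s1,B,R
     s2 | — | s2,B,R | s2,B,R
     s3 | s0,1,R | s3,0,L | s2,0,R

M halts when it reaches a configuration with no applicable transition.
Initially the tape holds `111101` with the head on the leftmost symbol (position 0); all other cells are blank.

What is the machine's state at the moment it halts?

s2

s0 | [1]11101   read 1 → write 1, move R, go to s0
s0 | 1[1]1101   read 1 → write 1, move R, go to s0
s0 | 11[1]101   read 1 → write 1, move R, go to s0
s0 | 111[1]01   read 1 → write 1, move R, go to s0
s0 | 1111[0]1   read 0 → write B, move R, go to s3
s3 | 1111B[1]   read 1 → write 0, move L, go to s3
s3 | 1111[B]0   read B → write 0, move R, go to s2
s2 | 11110[0]
No transition is defined for (s2, 0); M halts in state s2.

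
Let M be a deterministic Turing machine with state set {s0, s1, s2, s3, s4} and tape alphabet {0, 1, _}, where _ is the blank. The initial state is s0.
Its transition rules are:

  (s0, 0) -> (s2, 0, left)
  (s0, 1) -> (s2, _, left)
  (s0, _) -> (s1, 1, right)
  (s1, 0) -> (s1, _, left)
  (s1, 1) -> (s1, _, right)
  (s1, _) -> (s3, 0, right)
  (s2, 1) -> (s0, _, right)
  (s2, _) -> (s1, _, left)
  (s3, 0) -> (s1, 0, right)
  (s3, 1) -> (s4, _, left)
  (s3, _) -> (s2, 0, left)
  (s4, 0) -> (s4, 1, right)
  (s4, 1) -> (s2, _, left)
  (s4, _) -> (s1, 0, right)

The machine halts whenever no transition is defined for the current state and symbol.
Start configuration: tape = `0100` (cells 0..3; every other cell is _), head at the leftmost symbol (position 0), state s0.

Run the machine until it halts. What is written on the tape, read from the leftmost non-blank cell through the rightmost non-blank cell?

000100

s0 | __[0]100   read 0 → write 0, move left, go to s2
s2 | _[_]0100   read _ → write _, move left, go to s1
s1 | [_]_0100   read _ → write 0, move right, go to s3
s3 | 0[_]0100   read _ → write 0, move left, go to s2
s2 | [0]00100
The non-blank tape span at halt is 000100.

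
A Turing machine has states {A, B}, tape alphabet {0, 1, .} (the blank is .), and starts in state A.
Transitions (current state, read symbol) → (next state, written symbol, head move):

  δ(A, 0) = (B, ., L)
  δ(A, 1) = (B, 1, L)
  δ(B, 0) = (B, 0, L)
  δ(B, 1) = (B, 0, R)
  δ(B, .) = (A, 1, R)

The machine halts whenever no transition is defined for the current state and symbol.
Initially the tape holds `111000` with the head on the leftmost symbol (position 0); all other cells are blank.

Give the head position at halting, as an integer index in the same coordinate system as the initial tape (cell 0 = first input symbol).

state=A head=0 tape=..[1]11000.   (A,1)→(B,1,L)
state=B head=-1 tape=.[.]111000.   (B,.)→(A,1,R)
state=A head=0 tape=.1[1]11000.   (A,1)→(B,1,L)
state=B head=-1 tape=.[1]111000.   (B,1)→(B,0,R)
state=B head=0 tape=.0[1]11000.   (B,1)→(B,0,R)
state=B head=1 tape=.00[1]1000.   (B,1)→(B,0,R)
state=B head=2 tape=.000[1]000.   (B,1)→(B,0,R)
state=B head=3 tape=.0000[0]00.   (B,0)→(B,0,L)
state=B head=2 tape=.000[0]000.   (B,0)→(B,0,L)
state=B head=1 tape=.00[0]0000.   (B,0)→(B,0,L)
state=B head=0 tape=.0[0]00000.   (B,0)→(B,0,L)
state=B head=-1 tape=.[0]000000.   (B,0)→(B,0,L)
state=B head=-2 tape=[.]0000000.   (B,.)→(A,1,R)
state=A head=-1 tape=1[0]000000.   (A,0)→(B,.,L)
state=B head=-2 tape=[1].000000.   (B,1)→(B,0,R)
state=B head=-1 tape=0[.]000000.   (B,.)→(A,1,R)
state=A head=0 tape=01[0]00000.   (A,0)→(B,.,L)
state=B head=-1 tape=0[1].00000.   (B,1)→(B,0,R)
state=B head=0 tape=00[.]00000.   (B,.)→(A,1,R)
state=A head=1 tape=001[0]0000.   (A,0)→(B,.,L)
state=B head=0 tape=00[1].0000.   (B,1)→(B,0,R)
state=B head=1 tape=000[.]0000.   (B,.)→(A,1,R)
state=A head=2 tape=0001[0]000.   (A,0)→(B,.,L)
state=B head=1 tape=000[1].000.   (B,1)→(B,0,R)
state=B head=2 tape=0000[.]000.   (B,.)→(A,1,R)
state=A head=3 tape=00001[0]00.   (A,0)→(B,.,L)
state=B head=2 tape=0000[1].00.   (B,1)→(B,0,R)
state=B head=3 tape=00000[.]00.   (B,.)→(A,1,R)
state=A head=4 tape=000001[0]0.   (A,0)→(B,.,L)
state=B head=3 tape=00000[1].0.   (B,1)→(B,0,R)
state=B head=4 tape=000000[.]0.   (B,.)→(A,1,R)
state=A head=5 tape=0000001[0].   (A,0)→(B,.,L)
state=B head=4 tape=000000[1]..   (B,1)→(B,0,R)
state=B head=5 tape=0000000[.].   (B,.)→(A,1,R)
state=A head=6 tape=00000001[.]
At halt the head is at cell 6.

6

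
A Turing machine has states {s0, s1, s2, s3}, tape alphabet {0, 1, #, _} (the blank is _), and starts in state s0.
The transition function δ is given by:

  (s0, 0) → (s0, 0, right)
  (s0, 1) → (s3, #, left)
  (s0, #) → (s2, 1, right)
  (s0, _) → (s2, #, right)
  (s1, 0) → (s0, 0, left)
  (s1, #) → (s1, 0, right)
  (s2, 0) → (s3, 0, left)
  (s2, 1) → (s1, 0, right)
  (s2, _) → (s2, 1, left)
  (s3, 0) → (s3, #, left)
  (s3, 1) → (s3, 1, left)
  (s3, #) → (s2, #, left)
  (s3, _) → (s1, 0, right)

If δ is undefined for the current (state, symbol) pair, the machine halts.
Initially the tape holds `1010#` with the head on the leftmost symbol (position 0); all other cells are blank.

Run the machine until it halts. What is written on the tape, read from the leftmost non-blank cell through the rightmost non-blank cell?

00000001

s0 | __[1]010#_   read 1 → write #, move left, go to s3
s3 | _[_]#010#_   read _ → write 0, move right, go to s1
s1 | _0[#]010#_   read # → write 0, move right, go to s1
s1 | _00[0]10#_   read 0 → write 0, move left, go to s0
s0 | _0[0]010#_   read 0 → write 0, move right, go to s0
s0 | _00[0]10#_   read 0 → write 0, move right, go to s0
s0 | _000[1]0#_   read 1 → write #, move left, go to s3
s3 | _00[0]#0#_   read 0 → write #, move left, go to s3
s3 | _0[0]##0#_   read 0 → write #, move left, go to s3
s3 | _[0]###0#_   read 0 → write #, move left, go to s3
s3 | [_]####0#_   read _ → write 0, move right, go to s1
s1 | 0[#]###0#_   read # → write 0, move right, go to s1
s1 | 00[#]##0#_   read # → write 0, move right, go to s1
s1 | 000[#]#0#_   read # → write 0, move right, go to s1
s1 | 0000[#]0#_   read # → write 0, move right, go to s1
s1 | 00000[0]#_   read 0 → write 0, move left, go to s0
s0 | 0000[0]0#_   read 0 → write 0, move right, go to s0
s0 | 00000[0]#_   read 0 → write 0, move right, go to s0
s0 | 000000[#]_   read # → write 1, move right, go to s2
s2 | 0000001[_]   read _ → write 1, move left, go to s2
s2 | 000000[1]1   read 1 → write 0, move right, go to s1
s1 | 0000000[1]
The non-blank tape span at halt is 00000001.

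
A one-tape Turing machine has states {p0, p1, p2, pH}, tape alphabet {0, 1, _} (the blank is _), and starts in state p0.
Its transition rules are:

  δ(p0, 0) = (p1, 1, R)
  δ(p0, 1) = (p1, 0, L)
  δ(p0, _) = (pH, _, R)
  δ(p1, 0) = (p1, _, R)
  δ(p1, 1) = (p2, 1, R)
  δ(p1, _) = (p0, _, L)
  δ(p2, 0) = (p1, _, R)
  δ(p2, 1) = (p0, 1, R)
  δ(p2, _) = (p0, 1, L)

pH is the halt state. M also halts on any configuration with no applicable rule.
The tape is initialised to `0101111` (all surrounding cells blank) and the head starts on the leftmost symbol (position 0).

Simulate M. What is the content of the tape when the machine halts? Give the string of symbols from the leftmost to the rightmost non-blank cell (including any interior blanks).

state=p0 head=0 tape=[0]101111_   (p0,0)→(p1,1,R)
state=p1 head=1 tape=1[1]01111_   (p1,1)→(p2,1,R)
state=p2 head=2 tape=11[0]1111_   (p2,0)→(p1,_,R)
state=p1 head=3 tape=11_[1]111_   (p1,1)→(p2,1,R)
state=p2 head=4 tape=11_1[1]11_   (p2,1)→(p0,1,R)
state=p0 head=5 tape=11_11[1]1_   (p0,1)→(p1,0,L)
state=p1 head=4 tape=11_1[1]01_   (p1,1)→(p2,1,R)
state=p2 head=5 tape=11_11[0]1_   (p2,0)→(p1,_,R)
state=p1 head=6 tape=11_11_[1]_   (p1,1)→(p2,1,R)
state=p2 head=7 tape=11_11_1[_]   (p2,_)→(p0,1,L)
state=p0 head=6 tape=11_11_[1]1   (p0,1)→(p1,0,L)
state=p1 head=5 tape=11_11[_]01   (p1,_)→(p0,_,L)
state=p0 head=4 tape=11_1[1]_01   (p0,1)→(p1,0,L)
state=p1 head=3 tape=11_[1]0_01   (p1,1)→(p2,1,R)
state=p2 head=4 tape=11_1[0]_01   (p2,0)→(p1,_,R)
state=p1 head=5 tape=11_1_[_]01   (p1,_)→(p0,_,L)
state=p0 head=4 tape=11_1[_]_01   (p0,_)→(pH,_,R)
state=pH head=5 tape=11_1_[_]01
The non-blank tape span at halt is 11_1__01.

11_1__01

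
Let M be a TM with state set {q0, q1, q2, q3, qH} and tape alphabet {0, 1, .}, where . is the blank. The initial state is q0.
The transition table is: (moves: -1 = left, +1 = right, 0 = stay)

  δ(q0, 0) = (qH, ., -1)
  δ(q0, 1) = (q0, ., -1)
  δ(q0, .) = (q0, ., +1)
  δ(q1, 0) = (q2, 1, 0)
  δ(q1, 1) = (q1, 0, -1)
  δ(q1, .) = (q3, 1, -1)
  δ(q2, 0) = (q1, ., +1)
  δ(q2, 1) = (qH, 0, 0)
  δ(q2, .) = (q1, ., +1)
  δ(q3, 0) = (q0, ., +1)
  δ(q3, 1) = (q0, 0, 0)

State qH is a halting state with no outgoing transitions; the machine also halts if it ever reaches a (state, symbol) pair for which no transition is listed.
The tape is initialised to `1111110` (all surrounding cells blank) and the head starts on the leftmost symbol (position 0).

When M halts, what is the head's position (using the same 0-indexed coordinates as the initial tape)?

q0 | .[1]111110   read 1 → write ., move -1, go to q0
q0 | [.].111110   read . → write ., move +1, go to q0
q0 | .[.]111110   read . → write ., move +1, go to q0
q0 | ..[1]11110   read 1 → write ., move -1, go to q0
q0 | .[.].11110   read . → write ., move +1, go to q0
q0 | ..[.]11110   read . → write ., move +1, go to q0
q0 | ...[1]1110   read 1 → write ., move -1, go to q0
q0 | ..[.].1110   read . → write ., move +1, go to q0
q0 | ...[.]1110   read . → write ., move +1, go to q0
q0 | ....[1]110   read 1 → write ., move -1, go to q0
q0 | ...[.].110   read . → write ., move +1, go to q0
q0 | ....[.]110   read . → write ., move +1, go to q0
q0 | .....[1]10   read 1 → write ., move -1, go to q0
q0 | ....[.].10   read . → write ., move +1, go to q0
q0 | .....[.]10   read . → write ., move +1, go to q0
q0 | ......[1]0   read 1 → write ., move -1, go to q0
q0 | .....[.].0   read . → write ., move +1, go to q0
q0 | ......[.]0   read . → write ., move +1, go to q0
q0 | .......[0]   read 0 → write ., move -1, go to qH
qH | ......[.].
At halt the head is at cell 5.

5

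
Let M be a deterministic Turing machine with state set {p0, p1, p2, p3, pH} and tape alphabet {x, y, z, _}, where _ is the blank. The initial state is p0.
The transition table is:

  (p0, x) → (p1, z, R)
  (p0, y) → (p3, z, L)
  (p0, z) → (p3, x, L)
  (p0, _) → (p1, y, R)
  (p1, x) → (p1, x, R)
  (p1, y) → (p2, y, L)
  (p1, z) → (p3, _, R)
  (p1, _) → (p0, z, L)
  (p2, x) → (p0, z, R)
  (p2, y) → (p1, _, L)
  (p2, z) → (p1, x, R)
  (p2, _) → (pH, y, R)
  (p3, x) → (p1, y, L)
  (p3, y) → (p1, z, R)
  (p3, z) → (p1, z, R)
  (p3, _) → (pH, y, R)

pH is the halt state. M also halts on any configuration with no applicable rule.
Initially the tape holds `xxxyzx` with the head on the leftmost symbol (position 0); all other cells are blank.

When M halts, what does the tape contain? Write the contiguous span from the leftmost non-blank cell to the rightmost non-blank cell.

zxz_zz_y

state=p0 head=0 tape=[x]xxyzx___   (p0,x)→(p1,z,R)
state=p1 head=1 tape=z[x]xyzx___   (p1,x)→(p1,x,R)
state=p1 head=2 tape=zx[x]yzx___   (p1,x)→(p1,x,R)
state=p1 head=3 tape=zxx[y]zx___   (p1,y)→(p2,y,L)
state=p2 head=2 tape=zx[x]yzx___   (p2,x)→(p0,z,R)
state=p0 head=3 tape=zxz[y]zx___   (p0,y)→(p3,z,L)
state=p3 head=2 tape=zx[z]zzx___   (p3,z)→(p1,z,R)
state=p1 head=3 tape=zxz[z]zx___   (p1,z)→(p3,_,R)
state=p3 head=4 tape=zxz_[z]x___   (p3,z)→(p1,z,R)
state=p1 head=5 tape=zxz_z[x]___   (p1,x)→(p1,x,R)
state=p1 head=6 tape=zxz_zx[_]__   (p1,_)→(p0,z,L)
state=p0 head=5 tape=zxz_z[x]z__   (p0,x)→(p1,z,R)
state=p1 head=6 tape=zxz_zz[z]__   (p1,z)→(p3,_,R)
state=p3 head=7 tape=zxz_zz_[_]_   (p3,_)→(pH,y,R)
state=pH head=8 tape=zxz_zz_y[_]
The non-blank tape span at halt is zxz_zz_y.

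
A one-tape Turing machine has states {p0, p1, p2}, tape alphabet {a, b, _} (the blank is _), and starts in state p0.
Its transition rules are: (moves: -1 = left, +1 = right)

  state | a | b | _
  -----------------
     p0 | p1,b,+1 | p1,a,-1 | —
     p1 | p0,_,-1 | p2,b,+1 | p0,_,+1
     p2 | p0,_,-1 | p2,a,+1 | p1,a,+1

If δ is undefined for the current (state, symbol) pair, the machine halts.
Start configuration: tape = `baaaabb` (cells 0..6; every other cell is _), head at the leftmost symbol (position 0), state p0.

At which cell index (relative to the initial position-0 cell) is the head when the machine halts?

9

state=p0 head=0 tape=_[b]aaaabb___   (p0,b)→(p1,a,-1)
state=p1 head=-1 tape=[_]aaaaabb___   (p1,_)→(p0,_,+1)
state=p0 head=0 tape=_[a]aaaabb___   (p0,a)→(p1,b,+1)
state=p1 head=1 tape=_b[a]aaabb___   (p1,a)→(p0,_,-1)
state=p0 head=0 tape=_[b]_aaabb___   (p0,b)→(p1,a,-1)
state=p1 head=-1 tape=[_]a_aaabb___   (p1,_)→(p0,_,+1)
state=p0 head=0 tape=_[a]_aaabb___   (p0,a)→(p1,b,+1)
state=p1 head=1 tape=_b[_]aaabb___   (p1,_)→(p0,_,+1)
state=p0 head=2 tape=_b_[a]aabb___   (p0,a)→(p1,b,+1)
state=p1 head=3 tape=_b_b[a]abb___   (p1,a)→(p0,_,-1)
state=p0 head=2 tape=_b_[b]_abb___   (p0,b)→(p1,a,-1)
state=p1 head=1 tape=_b[_]a_abb___   (p1,_)→(p0,_,+1)
state=p0 head=2 tape=_b_[a]_abb___   (p0,a)→(p1,b,+1)
state=p1 head=3 tape=_b_b[_]abb___   (p1,_)→(p0,_,+1)
state=p0 head=4 tape=_b_b_[a]bb___   (p0,a)→(p1,b,+1)
state=p1 head=5 tape=_b_b_b[b]b___   (p1,b)→(p2,b,+1)
state=p2 head=6 tape=_b_b_bb[b]___   (p2,b)→(p2,a,+1)
state=p2 head=7 tape=_b_b_bba[_]__   (p2,_)→(p1,a,+1)
state=p1 head=8 tape=_b_b_bbaa[_]_   (p1,_)→(p0,_,+1)
state=p0 head=9 tape=_b_b_bbaa_[_]
At halt the head is at cell 9.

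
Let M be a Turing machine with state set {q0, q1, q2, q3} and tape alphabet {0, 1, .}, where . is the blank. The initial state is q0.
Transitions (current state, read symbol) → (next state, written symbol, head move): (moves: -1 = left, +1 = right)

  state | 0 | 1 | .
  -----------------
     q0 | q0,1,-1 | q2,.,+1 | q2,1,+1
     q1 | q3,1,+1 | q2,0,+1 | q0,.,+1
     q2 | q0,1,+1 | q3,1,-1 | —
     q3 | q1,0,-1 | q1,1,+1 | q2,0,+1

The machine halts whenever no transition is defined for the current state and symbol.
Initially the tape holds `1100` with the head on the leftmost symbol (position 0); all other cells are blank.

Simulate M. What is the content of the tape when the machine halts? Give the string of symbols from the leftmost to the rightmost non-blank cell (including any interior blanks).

0101

q0 | .[1]100.   read 1 → write ., move +1, go to q2
q2 | ..[1]00.   read 1 → write 1, move -1, go to q3
q3 | .[.]100.   read . → write 0, move +1, go to q2
q2 | .0[1]00.   read 1 → write 1, move -1, go to q3
q3 | .[0]100.   read 0 → write 0, move -1, go to q1
q1 | [.]0100.   read . → write ., move +1, go to q0
q0 | .[0]100.   read 0 → write 1, move -1, go to q0
q0 | [.]1100.   read . → write 1, move +1, go to q2
q2 | 1[1]100.   read 1 → write 1, move -1, go to q3
q3 | [1]1100.   read 1 → write 1, move +1, go to q1
q1 | 1[1]100.   read 1 → write 0, move +1, go to q2
q2 | 10[1]00.   read 1 → write 1, move -1, go to q3
q3 | 1[0]100.   read 0 → write 0, move -1, go to q1
q1 | [1]0100.   read 1 → write 0, move +1, go to q2
q2 | 0[0]100.   read 0 → write 1, move +1, go to q0
q0 | 01[1]00.   read 1 → write ., move +1, go to q2
q2 | 01.[0]0.   read 0 → write 1, move +1, go to q0
q0 | 01.1[0].   read 0 → write 1, move -1, go to q0
q0 | 01.[1]1.   read 1 → write ., move +1, go to q2
q2 | 01..[1].   read 1 → write 1, move -1, go to q3
q3 | 01.[.]1.   read . → write 0, move +1, go to q2
q2 | 01.0[1].   read 1 → write 1, move -1, go to q3
q3 | 01.[0]1.   read 0 → write 0, move -1, go to q1
q1 | 01[.]01.   read . → write ., move +1, go to q0
q0 | 01.[0]1.   read 0 → write 1, move -1, go to q0
q0 | 01[.]11.   read . → write 1, move +1, go to q2
q2 | 011[1]1.   read 1 → write 1, move -1, go to q3
q3 | 01[1]11.   read 1 → write 1, move +1, go to q1
q1 | 011[1]1.   read 1 → write 0, move +1, go to q2
q2 | 0110[1].   read 1 → write 1, move -1, go to q3
q3 | 011[0]1.   read 0 → write 0, move -1, go to q1
q1 | 01[1]01.   read 1 → write 0, move +1, go to q2
q2 | 010[0]1.   read 0 → write 1, move +1, go to q0
q0 | 0101[1].   read 1 → write ., move +1, go to q2
q2 | 0101.[.]
The non-blank tape span at halt is 0101.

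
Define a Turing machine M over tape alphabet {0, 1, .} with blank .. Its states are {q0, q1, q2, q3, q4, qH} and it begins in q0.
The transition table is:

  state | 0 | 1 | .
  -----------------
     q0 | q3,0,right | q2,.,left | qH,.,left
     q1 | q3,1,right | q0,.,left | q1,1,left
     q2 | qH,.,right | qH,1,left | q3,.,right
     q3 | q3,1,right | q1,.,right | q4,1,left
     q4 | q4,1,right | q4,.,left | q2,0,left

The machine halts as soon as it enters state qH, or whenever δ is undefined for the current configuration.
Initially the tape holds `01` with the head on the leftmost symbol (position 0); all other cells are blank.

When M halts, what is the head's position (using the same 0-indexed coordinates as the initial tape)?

0

state=q0 head=0 tape=[0]1.   (q0,0)→(q3,0,right)
state=q3 head=1 tape=0[1].   (q3,1)→(q1,.,right)
state=q1 head=2 tape=0.[.]   (q1,.)→(q1,1,left)
state=q1 head=1 tape=0[.]1   (q1,.)→(q1,1,left)
state=q1 head=0 tape=[0]11   (q1,0)→(q3,1,right)
state=q3 head=1 tape=1[1]1   (q3,1)→(q1,.,right)
state=q1 head=2 tape=1.[1]   (q1,1)→(q0,.,left)
state=q0 head=1 tape=1[.].   (q0,.)→(qH,.,left)
state=qH head=0 tape=[1]..
At halt the head is at cell 0.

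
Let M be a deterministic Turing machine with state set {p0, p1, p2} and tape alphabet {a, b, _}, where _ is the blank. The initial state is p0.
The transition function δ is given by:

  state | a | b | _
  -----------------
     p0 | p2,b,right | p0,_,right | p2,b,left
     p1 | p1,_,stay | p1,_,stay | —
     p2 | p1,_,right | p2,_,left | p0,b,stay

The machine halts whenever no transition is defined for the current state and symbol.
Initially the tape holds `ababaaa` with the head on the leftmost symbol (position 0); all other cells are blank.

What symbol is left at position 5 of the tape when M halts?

_

state=p0 head=0 tape=_[a]babaaa   (p0,a)→(p2,b,right)
state=p2 head=1 tape=_b[b]abaaa   (p2,b)→(p2,_,left)
state=p2 head=0 tape=_[b]_abaaa   (p2,b)→(p2,_,left)
state=p2 head=-1 tape=[_]__abaaa   (p2,_)→(p0,b,stay)
state=p0 head=-1 tape=[b]__abaaa   (p0,b)→(p0,_,right)
state=p0 head=0 tape=_[_]_abaaa   (p0,_)→(p2,b,left)
state=p2 head=-1 tape=[_]b_abaaa   (p2,_)→(p0,b,stay)
state=p0 head=-1 tape=[b]b_abaaa   (p0,b)→(p0,_,right)
state=p0 head=0 tape=_[b]_abaaa   (p0,b)→(p0,_,right)
state=p0 head=1 tape=__[_]abaaa   (p0,_)→(p2,b,left)
state=p2 head=0 tape=_[_]babaaa   (p2,_)→(p0,b,stay)
state=p0 head=0 tape=_[b]babaaa   (p0,b)→(p0,_,right)
state=p0 head=1 tape=__[b]abaaa   (p0,b)→(p0,_,right)
state=p0 head=2 tape=___[a]baaa   (p0,a)→(p2,b,right)
state=p2 head=3 tape=___b[b]aaa   (p2,b)→(p2,_,left)
state=p2 head=2 tape=___[b]_aaa   (p2,b)→(p2,_,left)
state=p2 head=1 tape=__[_]__aaa   (p2,_)→(p0,b,stay)
state=p0 head=1 tape=__[b]__aaa   (p0,b)→(p0,_,right)
state=p0 head=2 tape=___[_]_aaa   (p0,_)→(p2,b,left)
state=p2 head=1 tape=__[_]b_aaa   (p2,_)→(p0,b,stay)
state=p0 head=1 tape=__[b]b_aaa   (p0,b)→(p0,_,right)
state=p0 head=2 tape=___[b]_aaa   (p0,b)→(p0,_,right)
state=p0 head=3 tape=____[_]aaa   (p0,_)→(p2,b,left)
state=p2 head=2 tape=___[_]baaa   (p2,_)→(p0,b,stay)
state=p0 head=2 tape=___[b]baaa   (p0,b)→(p0,_,right)
state=p0 head=3 tape=____[b]aaa   (p0,b)→(p0,_,right)
state=p0 head=4 tape=_____[a]aa   (p0,a)→(p2,b,right)
state=p2 head=5 tape=_____b[a]a   (p2,a)→(p1,_,right)
state=p1 head=6 tape=_____b_[a]   (p1,a)→(p1,_,stay)
state=p1 head=6 tape=_____b_[_]
Cell 5 holds _ when M halts.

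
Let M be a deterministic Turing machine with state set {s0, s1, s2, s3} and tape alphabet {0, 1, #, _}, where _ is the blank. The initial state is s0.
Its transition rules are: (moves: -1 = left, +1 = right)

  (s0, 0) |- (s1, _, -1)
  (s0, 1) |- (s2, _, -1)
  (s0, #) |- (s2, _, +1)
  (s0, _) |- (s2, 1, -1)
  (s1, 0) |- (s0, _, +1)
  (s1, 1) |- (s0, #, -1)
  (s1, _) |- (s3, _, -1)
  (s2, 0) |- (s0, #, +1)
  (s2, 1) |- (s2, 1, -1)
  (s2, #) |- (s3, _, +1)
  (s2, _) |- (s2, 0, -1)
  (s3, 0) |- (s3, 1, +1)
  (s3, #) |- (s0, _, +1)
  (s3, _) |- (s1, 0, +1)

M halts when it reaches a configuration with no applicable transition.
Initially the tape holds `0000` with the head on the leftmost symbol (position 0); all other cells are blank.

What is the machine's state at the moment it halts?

state=s0 head=0 tape=__[0]000_   (s0,0)→(s1,_,-1)
state=s1 head=-1 tape=_[_]_000_   (s1,_)→(s3,_,-1)
state=s3 head=-2 tape=[_]__000_   (s3,_)→(s1,0,+1)
state=s1 head=-1 tape=0[_]_000_   (s1,_)→(s3,_,-1)
state=s3 head=-2 tape=[0]__000_   (s3,0)→(s3,1,+1)
state=s3 head=-1 tape=1[_]_000_   (s3,_)→(s1,0,+1)
state=s1 head=0 tape=10[_]000_   (s1,_)→(s3,_,-1)
state=s3 head=-1 tape=1[0]_000_   (s3,0)→(s3,1,+1)
state=s3 head=0 tape=11[_]000_   (s3,_)→(s1,0,+1)
state=s1 head=1 tape=110[0]00_   (s1,0)→(s0,_,+1)
state=s0 head=2 tape=110_[0]0_   (s0,0)→(s1,_,-1)
state=s1 head=1 tape=110[_]_0_   (s1,_)→(s3,_,-1)
state=s3 head=0 tape=11[0]__0_   (s3,0)→(s3,1,+1)
state=s3 head=1 tape=111[_]_0_   (s3,_)→(s1,0,+1)
state=s1 head=2 tape=1110[_]0_   (s1,_)→(s3,_,-1)
state=s3 head=1 tape=111[0]_0_   (s3,0)→(s3,1,+1)
state=s3 head=2 tape=1111[_]0_   (s3,_)→(s1,0,+1)
state=s1 head=3 tape=11110[0]_   (s1,0)→(s0,_,+1)
state=s0 head=4 tape=11110_[_]   (s0,_)→(s2,1,-1)
state=s2 head=3 tape=11110[_]1   (s2,_)→(s2,0,-1)
state=s2 head=2 tape=1111[0]01   (s2,0)→(s0,#,+1)
state=s0 head=3 tape=1111#[0]1   (s0,0)→(s1,_,-1)
state=s1 head=2 tape=1111[#]_1
No transition is defined for (s1, #); M halts in state s1.

s1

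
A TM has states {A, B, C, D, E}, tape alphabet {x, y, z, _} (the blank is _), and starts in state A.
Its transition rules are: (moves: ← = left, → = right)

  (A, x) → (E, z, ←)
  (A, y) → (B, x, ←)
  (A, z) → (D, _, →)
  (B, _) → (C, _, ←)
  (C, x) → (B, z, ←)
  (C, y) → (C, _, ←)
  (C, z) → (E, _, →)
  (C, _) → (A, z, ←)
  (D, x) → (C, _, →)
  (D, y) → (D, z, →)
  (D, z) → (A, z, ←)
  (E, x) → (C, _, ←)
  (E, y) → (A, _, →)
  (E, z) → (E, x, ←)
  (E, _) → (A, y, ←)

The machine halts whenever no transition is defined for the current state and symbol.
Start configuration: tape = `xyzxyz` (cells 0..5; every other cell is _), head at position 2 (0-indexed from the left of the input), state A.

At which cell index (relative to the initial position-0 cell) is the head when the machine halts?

2

state=A head=2 tape=xy[z]xyz   (A,z)→(D,_,→)
state=D head=3 tape=xy_[x]yz   (D,x)→(C,_,→)
state=C head=4 tape=xy__[y]z   (C,y)→(C,_,←)
state=C head=3 tape=xy_[_]_z   (C,_)→(A,z,←)
state=A head=2 tape=xy[_]z_z
At halt the head is at cell 2.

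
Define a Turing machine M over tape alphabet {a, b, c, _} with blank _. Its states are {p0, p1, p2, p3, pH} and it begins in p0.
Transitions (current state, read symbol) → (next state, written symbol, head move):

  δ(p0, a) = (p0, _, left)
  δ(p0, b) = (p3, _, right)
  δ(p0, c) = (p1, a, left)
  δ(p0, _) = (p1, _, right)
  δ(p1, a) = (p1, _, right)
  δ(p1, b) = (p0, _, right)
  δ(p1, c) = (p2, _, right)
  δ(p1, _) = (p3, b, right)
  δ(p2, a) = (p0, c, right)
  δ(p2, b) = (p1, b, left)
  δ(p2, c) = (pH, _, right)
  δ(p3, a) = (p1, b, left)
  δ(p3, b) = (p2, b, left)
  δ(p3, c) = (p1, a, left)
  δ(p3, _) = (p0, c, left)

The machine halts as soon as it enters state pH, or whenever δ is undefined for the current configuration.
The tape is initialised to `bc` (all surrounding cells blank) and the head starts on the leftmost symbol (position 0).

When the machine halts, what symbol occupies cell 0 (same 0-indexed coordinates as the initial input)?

_

p0 | [b]c__   read b → write _, move right, go to p3
p3 | _[c]__   read c → write a, move left, go to p1
p1 | [_]a__   read _ → write b, move right, go to p3
p3 | b[a]__   read a → write b, move left, go to p1
p1 | [b]b__   read b → write _, move right, go to p0
p0 | _[b]__   read b → write _, move right, go to p3
p3 | __[_]_   read _ → write c, move left, go to p0
p0 | _[_]c_   read _ → write _, move right, go to p1
p1 | __[c]_   read c → write _, move right, go to p2
p2 | ___[_]
Cell 0 holds _ when M halts.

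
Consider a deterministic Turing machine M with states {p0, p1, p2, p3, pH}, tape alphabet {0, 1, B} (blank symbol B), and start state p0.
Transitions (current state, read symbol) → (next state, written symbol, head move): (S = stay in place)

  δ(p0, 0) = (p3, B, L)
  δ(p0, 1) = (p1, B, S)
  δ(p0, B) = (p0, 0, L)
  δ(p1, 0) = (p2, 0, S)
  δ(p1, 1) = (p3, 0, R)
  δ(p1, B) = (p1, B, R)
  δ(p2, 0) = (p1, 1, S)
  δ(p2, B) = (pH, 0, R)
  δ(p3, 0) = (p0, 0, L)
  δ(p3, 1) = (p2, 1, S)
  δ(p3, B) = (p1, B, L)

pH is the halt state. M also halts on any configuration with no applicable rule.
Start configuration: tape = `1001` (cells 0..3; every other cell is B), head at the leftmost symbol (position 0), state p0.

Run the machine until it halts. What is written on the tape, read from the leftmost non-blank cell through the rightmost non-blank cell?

01

state=p0 head=0 tape=B[1]001   (p0,1)→(p1,B,S)
state=p1 head=0 tape=B[B]001   (p1,B)→(p1,B,R)
state=p1 head=1 tape=BB[0]01   (p1,0)→(p2,0,S)
state=p2 head=1 tape=BB[0]01   (p2,0)→(p1,1,S)
state=p1 head=1 tape=BB[1]01   (p1,1)→(p3,0,R)
state=p3 head=2 tape=BB0[0]1   (p3,0)→(p0,0,L)
state=p0 head=1 tape=BB[0]01   (p0,0)→(p3,B,L)
state=p3 head=0 tape=B[B]B01   (p3,B)→(p1,B,L)
state=p1 head=-1 tape=[B]BB01   (p1,B)→(p1,B,R)
state=p1 head=0 tape=B[B]B01   (p1,B)→(p1,B,R)
state=p1 head=1 tape=BB[B]01   (p1,B)→(p1,B,R)
state=p1 head=2 tape=BBB[0]1   (p1,0)→(p2,0,S)
state=p2 head=2 tape=BBB[0]1   (p2,0)→(p1,1,S)
state=p1 head=2 tape=BBB[1]1   (p1,1)→(p3,0,R)
state=p3 head=3 tape=BBB0[1]   (p3,1)→(p2,1,S)
state=p2 head=3 tape=BBB0[1]
The non-blank tape span at halt is 01.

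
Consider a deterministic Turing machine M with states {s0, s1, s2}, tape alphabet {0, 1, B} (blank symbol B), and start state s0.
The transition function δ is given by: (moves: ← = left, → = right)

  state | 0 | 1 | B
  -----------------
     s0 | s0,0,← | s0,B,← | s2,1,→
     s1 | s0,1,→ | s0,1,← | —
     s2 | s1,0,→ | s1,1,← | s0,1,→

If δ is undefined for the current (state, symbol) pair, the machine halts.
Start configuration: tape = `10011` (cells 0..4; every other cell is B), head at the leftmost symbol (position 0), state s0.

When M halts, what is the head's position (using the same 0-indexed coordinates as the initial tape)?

2

state=s0 head=0 tape=BBBB[1]0011   (s0,1)→(s0,B,←)
state=s0 head=-1 tape=BBB[B]B0011   (s0,B)→(s2,1,→)
state=s2 head=0 tape=BBB1[B]0011   (s2,B)→(s0,1,→)
state=s0 head=1 tape=BBB11[0]011   (s0,0)→(s0,0,←)
state=s0 head=0 tape=BBB1[1]0011   (s0,1)→(s0,B,←)
state=s0 head=-1 tape=BBB[1]B0011   (s0,1)→(s0,B,←)
state=s0 head=-2 tape=BB[B]BB0011   (s0,B)→(s2,1,→)
state=s2 head=-1 tape=BB1[B]B0011   (s2,B)→(s0,1,→)
state=s0 head=0 tape=BB11[B]0011   (s0,B)→(s2,1,→)
state=s2 head=1 tape=BB111[0]011   (s2,0)→(s1,0,→)
state=s1 head=2 tape=BB1110[0]11   (s1,0)→(s0,1,→)
state=s0 head=3 tape=BB11101[1]1   (s0,1)→(s0,B,←)
state=s0 head=2 tape=BB1110[1]B1   (s0,1)→(s0,B,←)
state=s0 head=1 tape=BB111[0]BB1   (s0,0)→(s0,0,←)
state=s0 head=0 tape=BB11[1]0BB1   (s0,1)→(s0,B,←)
state=s0 head=-1 tape=BB1[1]B0BB1   (s0,1)→(s0,B,←)
state=s0 head=-2 tape=BB[1]BB0BB1   (s0,1)→(s0,B,←)
state=s0 head=-3 tape=B[B]BBB0BB1   (s0,B)→(s2,1,→)
state=s2 head=-2 tape=B1[B]BB0BB1   (s2,B)→(s0,1,→)
state=s0 head=-1 tape=B11[B]B0BB1   (s0,B)→(s2,1,→)
state=s2 head=0 tape=B111[B]0BB1   (s2,B)→(s0,1,→)
state=s0 head=1 tape=B1111[0]BB1   (s0,0)→(s0,0,←)
state=s0 head=0 tape=B111[1]0BB1   (s0,1)→(s0,B,←)
state=s0 head=-1 tape=B11[1]B0BB1   (s0,1)→(s0,B,←)
state=s0 head=-2 tape=B1[1]BB0BB1   (s0,1)→(s0,B,←)
state=s0 head=-3 tape=B[1]BBB0BB1   (s0,1)→(s0,B,←)
state=s0 head=-4 tape=[B]BBBB0BB1   (s0,B)→(s2,1,→)
state=s2 head=-3 tape=1[B]BBB0BB1   (s2,B)→(s0,1,→)
state=s0 head=-2 tape=11[B]BB0BB1   (s0,B)→(s2,1,→)
state=s2 head=-1 tape=111[B]B0BB1   (s2,B)→(s0,1,→)
state=s0 head=0 tape=1111[B]0BB1   (s0,B)→(s2,1,→)
state=s2 head=1 tape=11111[0]BB1   (s2,0)→(s1,0,→)
state=s1 head=2 tape=111110[B]B1
At halt the head is at cell 2.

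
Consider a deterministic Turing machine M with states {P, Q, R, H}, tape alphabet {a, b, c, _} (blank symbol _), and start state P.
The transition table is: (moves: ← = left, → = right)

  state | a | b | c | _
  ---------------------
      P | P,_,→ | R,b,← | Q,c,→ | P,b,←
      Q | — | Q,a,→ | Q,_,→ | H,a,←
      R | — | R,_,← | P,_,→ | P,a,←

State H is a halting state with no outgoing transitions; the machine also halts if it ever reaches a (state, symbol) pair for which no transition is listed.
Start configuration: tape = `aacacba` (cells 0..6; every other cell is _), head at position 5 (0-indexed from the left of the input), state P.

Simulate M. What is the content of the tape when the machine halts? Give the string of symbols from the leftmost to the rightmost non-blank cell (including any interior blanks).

P | aacac[b]a   read b → write b, move ←, go to R
R | aaca[c]ba   read c → write _, move →, go to P
P | aaca_[b]a   read b → write b, move ←, go to R
R | aaca[_]ba   read _ → write a, move ←, go to P
P | aac[a]aba   read a → write _, move →, go to P
P | aac_[a]ba   read a → write _, move →, go to P
P | aac__[b]a   read b → write b, move ←, go to R
R | aac_[_]ba   read _ → write a, move ←, go to P
P | aac[_]aba   read _ → write b, move ←, go to P
P | aa[c]baba   read c → write c, move →, go to Q
Q | aac[b]aba   read b → write a, move →, go to Q
Q | aaca[a]ba
The non-blank tape span at halt is aacaaba.

aacaaba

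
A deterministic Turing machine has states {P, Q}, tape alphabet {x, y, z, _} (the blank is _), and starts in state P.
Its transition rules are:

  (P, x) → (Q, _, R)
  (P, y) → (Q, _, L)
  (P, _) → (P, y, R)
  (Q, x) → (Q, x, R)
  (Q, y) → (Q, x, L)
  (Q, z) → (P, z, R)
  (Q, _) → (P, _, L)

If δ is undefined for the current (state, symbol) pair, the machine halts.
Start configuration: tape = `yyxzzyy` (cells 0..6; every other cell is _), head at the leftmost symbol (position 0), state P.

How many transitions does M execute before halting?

22

P | ____[y]yxzzyy   read y → write _, move L, go to Q
Q | ___[_]_yxzzyy   read _ → write _, move L, go to P
P | __[_]__yxzzyy   read _ → write y, move R, go to P
P | __y[_]_yxzzyy   read _ → write y, move R, go to P
P | __yy[_]yxzzyy   read _ → write y, move R, go to P
P | __yyy[y]xzzyy   read y → write _, move L, go to Q
Q | __yy[y]_xzzyy   read y → write x, move L, go to Q
Q | __y[y]x_xzzyy   read y → write x, move L, go to Q
Q | __[y]xx_xzzyy   read y → write x, move L, go to Q
Q | _[_]xxx_xzzyy   read _ → write _, move L, go to P
P | [_]_xxx_xzzyy   read _ → write y, move R, go to P
P | y[_]xxx_xzzyy   read _ → write y, move R, go to P
P | yy[x]xx_xzzyy   read x → write _, move R, go to Q
Q | yy_[x]x_xzzyy   read x → write x, move R, go to Q
Q | yy_x[x]_xzzyy   read x → write x, move R, go to Q
Q | yy_xx[_]xzzyy   read _ → write _, move L, go to P
P | yy_x[x]_xzzyy   read x → write _, move R, go to Q
Q | yy_x_[_]xzzyy   read _ → write _, move L, go to P
P | yy_x[_]_xzzyy   read _ → write y, move R, go to P
P | yy_xy[_]xzzyy   read _ → write y, move R, go to P
P | yy_xyy[x]zzyy   read x → write _, move R, go to Q
Q | yy_xyy_[z]zyy   read z → write z, move R, go to P
P | yy_xyy_z[z]yy
M halts after 22 transitions.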